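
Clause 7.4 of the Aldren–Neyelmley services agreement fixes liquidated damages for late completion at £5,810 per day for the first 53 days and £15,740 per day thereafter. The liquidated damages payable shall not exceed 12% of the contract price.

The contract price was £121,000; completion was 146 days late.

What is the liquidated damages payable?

First 53 days: 53 × £5,810 = £307,930
Remaining days: (146 − 53) × £15,740 = £1,463,820
Accrued per-day damages: £307,930 + £1,463,820 = £1,771,750
Cap: 12% of £121,000 = £14,520
Cap at £14,520: £1,771,750 exceeds the cap → £14,520

£14,520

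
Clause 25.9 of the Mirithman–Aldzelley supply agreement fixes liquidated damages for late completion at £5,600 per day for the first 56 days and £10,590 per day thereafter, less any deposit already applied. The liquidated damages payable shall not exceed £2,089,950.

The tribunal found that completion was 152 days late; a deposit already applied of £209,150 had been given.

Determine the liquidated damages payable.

£1,121,090

First 56 days: 56 × £5,600 = £313,600
Remaining days: (152 − 56) × £10,590 = £1,016,640
Accrued per-day damages: £313,600 + £1,016,640 = £1,330,240
Less deposit already applied: £1,330,240 − £209,150 = £1,121,090
Cap at £2,089,950: £1,121,090 is within the cap, no reduction.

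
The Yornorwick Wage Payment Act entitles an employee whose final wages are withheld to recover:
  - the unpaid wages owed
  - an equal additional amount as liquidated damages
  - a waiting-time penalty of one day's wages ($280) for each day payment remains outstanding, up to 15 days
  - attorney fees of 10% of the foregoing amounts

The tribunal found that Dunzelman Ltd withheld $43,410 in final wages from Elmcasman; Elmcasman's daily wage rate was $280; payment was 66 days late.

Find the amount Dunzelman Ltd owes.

Liquidated damages (equal amount): $43,410
Penalty days: min(66, 15) = 15
Waiting-time penalty: 15 × $280 = $4,200
Subtotal: $43,410 + $43,410 + $4,200 = $91,020
Attorney fees: 10% of $91,020 = $9,102
Total award: $91,020 + $9,102 = $100,122

$100,122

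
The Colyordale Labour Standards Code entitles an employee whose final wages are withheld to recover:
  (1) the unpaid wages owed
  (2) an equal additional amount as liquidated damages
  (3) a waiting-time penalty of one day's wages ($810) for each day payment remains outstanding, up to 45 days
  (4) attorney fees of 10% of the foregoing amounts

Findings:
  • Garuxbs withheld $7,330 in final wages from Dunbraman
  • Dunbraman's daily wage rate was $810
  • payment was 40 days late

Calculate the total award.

Total award: $51,766

Liquidated damages (equal amount): $7,330
Penalty days: min(40, 45) = 40
Waiting-time penalty: 40 × $810 = $32,400
Subtotal: $7,330 + $7,330 + $32,400 = $47,060
Attorney fees: 10% of $47,060 = $4,706
Total award: $47,060 + $4,706 = $51,766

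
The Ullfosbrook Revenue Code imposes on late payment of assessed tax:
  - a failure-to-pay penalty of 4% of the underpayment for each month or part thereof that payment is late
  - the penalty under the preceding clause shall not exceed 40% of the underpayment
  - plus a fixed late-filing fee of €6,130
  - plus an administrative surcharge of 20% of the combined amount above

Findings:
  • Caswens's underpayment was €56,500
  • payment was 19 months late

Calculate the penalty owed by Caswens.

Penalty: €34,476

Accrued rate: 4% × 19 = 76%, capped at 40% → 40%
Failure-to-pay penalty: 40% of €56,500 = €22,600
Penalty before surcharge: €22,600 + €6,130 = €28,730
Administrative surcharge: 20% of €28,730 = €5,746
Total penalty: €28,730 + €5,746 = €34,476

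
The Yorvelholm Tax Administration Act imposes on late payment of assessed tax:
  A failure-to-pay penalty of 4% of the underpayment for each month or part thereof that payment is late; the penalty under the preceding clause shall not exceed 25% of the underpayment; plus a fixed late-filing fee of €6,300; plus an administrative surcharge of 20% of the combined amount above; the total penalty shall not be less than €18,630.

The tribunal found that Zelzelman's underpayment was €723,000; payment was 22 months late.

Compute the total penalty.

€224,460

Accrued rate: 4% × 22 = 88%, capped at 25% → 25%
Failure-to-pay penalty: 25% of €723,000 = €180,750
Penalty before surcharge: €180,750 + €6,300 = €187,050
Administrative surcharge: 20% of €187,050 = €37,410
Total penalty: €187,050 + €37,410 = €224,460
Minimum €18,630: €224,460 meets the minimum, no increase.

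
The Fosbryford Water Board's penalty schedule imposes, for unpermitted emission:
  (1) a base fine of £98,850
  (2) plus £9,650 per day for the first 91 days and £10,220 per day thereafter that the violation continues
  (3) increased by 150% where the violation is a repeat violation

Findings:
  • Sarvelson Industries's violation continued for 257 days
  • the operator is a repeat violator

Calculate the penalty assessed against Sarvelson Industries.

£6,683,800

First 91 days: 91 × £9,650 = £878,150
Remaining days: (257 − 91) × £10,220 = £1,696,520
Per-day component: £878,150 + £1,696,520 = £2,574,670
Base plus per-day: £98,850 + £2,574,670 = £2,673,520
Enhancement: 150% of £2,673,520 = £4,010,280
Enhanced fine: £2,673,520 + £4,010,280 = £6,683,800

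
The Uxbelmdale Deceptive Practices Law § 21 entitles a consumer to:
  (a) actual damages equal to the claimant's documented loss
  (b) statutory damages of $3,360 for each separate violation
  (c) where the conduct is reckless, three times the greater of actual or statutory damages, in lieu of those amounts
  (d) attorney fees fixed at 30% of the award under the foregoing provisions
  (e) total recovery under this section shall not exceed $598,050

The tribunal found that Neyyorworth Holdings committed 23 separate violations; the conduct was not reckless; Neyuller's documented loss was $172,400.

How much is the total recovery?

$324,584

Statutory damages: 23 × $3,360 = $77,280
Conduct not reckless: the in-lieu enhancement does not apply.
Actual plus statutory damages: $172,400 + $77,280 = $249,680
Attorney fees: 30% of $249,680 = $74,904
Total before cap: $249,680 + $74,904 = $324,584
Cap at $598,050: $324,584 is within the cap, no reduction.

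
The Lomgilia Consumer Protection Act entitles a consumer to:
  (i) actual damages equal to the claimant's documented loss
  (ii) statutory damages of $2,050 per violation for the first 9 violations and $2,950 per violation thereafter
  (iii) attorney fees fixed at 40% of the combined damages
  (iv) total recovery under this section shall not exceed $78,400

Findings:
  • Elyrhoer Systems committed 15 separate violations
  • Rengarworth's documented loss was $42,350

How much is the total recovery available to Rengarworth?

Total recovery: $78,400

First 9 violations: 9 × $2,050 = $18,450
Remaining violations: (15 − 9) × $2,950 = $17,700
Statutory damages: $18,450 + $17,700 = $36,150
Combined damages: $42,350 + $36,150 = $78,500
Attorney fees: 40% of $78,500 = $31,400
Total before cap: $78,500 + $31,400 = $109,900
Cap at $78,400: $109,900 exceeds the cap → $78,400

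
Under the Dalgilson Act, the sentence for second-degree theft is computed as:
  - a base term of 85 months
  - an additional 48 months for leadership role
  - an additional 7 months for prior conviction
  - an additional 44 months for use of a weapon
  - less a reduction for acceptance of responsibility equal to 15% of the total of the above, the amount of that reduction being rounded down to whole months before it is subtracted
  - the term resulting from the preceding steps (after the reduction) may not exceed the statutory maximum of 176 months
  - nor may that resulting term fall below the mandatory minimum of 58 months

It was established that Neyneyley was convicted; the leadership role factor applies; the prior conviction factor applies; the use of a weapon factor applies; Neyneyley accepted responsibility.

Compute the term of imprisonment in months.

Leadership role enhancement: +48 months
Prior conviction enhancement: +7 months
Use of a weapon enhancement: +44 months
Adjusted term: 85 months + 48 months + 7 months + 44 months = 184 months
Acceptance of responsibility reduction: 15% of 184 months = 27 months (rounded down)
After reduction: 184 − 27 = 157 months
Cap at 176 months: 157 months is within the cap, no reduction.
Minimum 58 months: 157 months meets the minimum, no increase.

157 months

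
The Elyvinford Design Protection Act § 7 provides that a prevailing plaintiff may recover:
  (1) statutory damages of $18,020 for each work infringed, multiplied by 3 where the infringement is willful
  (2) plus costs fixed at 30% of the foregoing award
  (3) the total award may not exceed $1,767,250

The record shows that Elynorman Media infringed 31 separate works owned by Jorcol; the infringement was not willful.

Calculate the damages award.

$726,206

Statutory damages: 31 × $18,020 = $558,620
Infringement not willful: no ×3 enhancement.
Costs: 30% of $558,620 = $167,586
Award plus costs: $558,620 + $167,586 = $726,206
Cap at $1,767,250: $726,206 is within the cap, no reduction.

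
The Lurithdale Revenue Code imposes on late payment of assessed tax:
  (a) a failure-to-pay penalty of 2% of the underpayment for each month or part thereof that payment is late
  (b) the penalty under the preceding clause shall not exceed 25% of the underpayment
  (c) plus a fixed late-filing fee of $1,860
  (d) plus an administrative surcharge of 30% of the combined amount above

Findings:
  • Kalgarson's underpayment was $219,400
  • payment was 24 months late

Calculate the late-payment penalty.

$73,723

Accrued rate: 2% × 24 = 48%, capped at 25% → 25%
Failure-to-pay penalty: 25% of $219,400 = $54,850
Penalty before surcharge: $54,850 + $1,860 = $56,710
Administrative surcharge: 30% of $56,710 = $17,013
Total penalty: $56,710 + $17,013 = $73,723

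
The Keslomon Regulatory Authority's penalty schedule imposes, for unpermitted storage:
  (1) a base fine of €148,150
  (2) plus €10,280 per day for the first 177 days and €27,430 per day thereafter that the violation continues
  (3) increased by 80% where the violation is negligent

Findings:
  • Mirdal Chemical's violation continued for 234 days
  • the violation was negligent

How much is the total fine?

First 177 days: 177 × €10,280 = €1,819,560
Remaining days: (234 − 177) × €27,430 = €1,563,510
Per-day component: €1,819,560 + €1,563,510 = €3,383,070
Base plus per-day: €148,150 + €3,383,070 = €3,531,220
Enhancement: 80% of €3,531,220 = €2,824,976
Enhanced fine: €3,531,220 + €2,824,976 = €6,356,196

Civil penalty: €6,356,196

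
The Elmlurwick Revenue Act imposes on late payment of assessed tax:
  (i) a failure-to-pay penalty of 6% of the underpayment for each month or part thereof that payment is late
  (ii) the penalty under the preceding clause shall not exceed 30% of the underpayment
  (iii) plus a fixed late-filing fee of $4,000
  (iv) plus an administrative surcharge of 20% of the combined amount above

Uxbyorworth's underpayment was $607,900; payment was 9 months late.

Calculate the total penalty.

Accrued rate: 6% × 9 = 54%, capped at 30% → 30%
Failure-to-pay penalty: 30% of $607,900 = $182,370
Penalty before surcharge: $182,370 + $4,000 = $186,370
Administrative surcharge: 20% of $186,370 = $37,274
Total penalty: $186,370 + $37,274 = $223,644

$223,644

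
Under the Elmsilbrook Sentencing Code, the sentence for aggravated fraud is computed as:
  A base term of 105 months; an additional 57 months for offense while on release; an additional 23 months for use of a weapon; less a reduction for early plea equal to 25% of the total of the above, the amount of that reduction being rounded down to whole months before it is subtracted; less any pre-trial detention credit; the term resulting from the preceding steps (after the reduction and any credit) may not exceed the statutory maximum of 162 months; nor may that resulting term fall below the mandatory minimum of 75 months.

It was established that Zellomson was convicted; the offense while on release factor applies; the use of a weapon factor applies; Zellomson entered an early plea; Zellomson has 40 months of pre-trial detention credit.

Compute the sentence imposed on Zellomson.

Sentence: 99 months

Offense while on release enhancement: +57 months
Use of a weapon enhancement: +23 months
Adjusted term: 105 months + 57 months + 23 months = 185 months
Early plea reduction: 25% of 185 months = 46 months (rounded down)
After reduction: 185 − 46 = 139 months
Less pre-trial detention credit: 139 months − 40 months = 99 months
Cap at 162 months: 99 months is within the cap, no reduction.
Minimum 75 months: 99 months meets the minimum, no increase.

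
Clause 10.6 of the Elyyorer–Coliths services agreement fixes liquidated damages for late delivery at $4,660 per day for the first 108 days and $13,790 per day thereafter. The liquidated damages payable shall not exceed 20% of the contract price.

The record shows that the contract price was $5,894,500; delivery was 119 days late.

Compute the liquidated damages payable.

First 108 days: 108 × $4,660 = $503,280
Remaining days: (119 − 108) × $13,790 = $151,690
Accrued per-day damages: $503,280 + $151,690 = $654,970
Cap: 20% of $5,894,500 = $1,178,900
Cap at $1,178,900: $654,970 is within the cap, no reduction.

$654,970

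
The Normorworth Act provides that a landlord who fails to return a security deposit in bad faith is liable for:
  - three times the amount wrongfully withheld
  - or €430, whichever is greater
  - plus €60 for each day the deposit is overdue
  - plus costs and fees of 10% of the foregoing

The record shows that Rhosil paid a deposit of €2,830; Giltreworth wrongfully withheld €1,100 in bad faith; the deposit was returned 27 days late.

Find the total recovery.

Trebled: 3 × €1,100 = €3,300
Minimum €430: €3,300 meets the minimum, no increase.
Late-return penalty: 27 × €60 = €1,620
Damages plus late penalty: €3,300 + €1,620 = €4,920
Costs and fees: 10% of €4,920 = €492
Total recovery: €4,920 + €492 = €5,412

€5,412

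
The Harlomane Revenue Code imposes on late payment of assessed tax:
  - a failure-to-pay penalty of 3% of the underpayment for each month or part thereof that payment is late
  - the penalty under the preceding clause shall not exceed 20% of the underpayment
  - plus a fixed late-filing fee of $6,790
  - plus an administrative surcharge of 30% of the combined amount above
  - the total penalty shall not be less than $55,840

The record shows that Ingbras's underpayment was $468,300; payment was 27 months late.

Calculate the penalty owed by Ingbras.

Accrued rate: 3% × 27 = 81%, capped at 20% → 20%
Failure-to-pay penalty: 20% of $468,300 = $93,660
Penalty before surcharge: $93,660 + $6,790 = $100,450
Administrative surcharge: 30% of $100,450 = $30,135
Total penalty: $100,450 + $30,135 = $130,585
Minimum $55,840: $130,585 meets the minimum, no increase.

$130,585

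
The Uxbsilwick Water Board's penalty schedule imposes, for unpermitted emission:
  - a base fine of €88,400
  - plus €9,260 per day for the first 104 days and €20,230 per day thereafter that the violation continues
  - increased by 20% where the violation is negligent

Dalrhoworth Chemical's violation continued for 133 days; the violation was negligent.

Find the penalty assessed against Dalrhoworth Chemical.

€1,965,732

First 104 days: 104 × €9,260 = €963,040
Remaining days: (133 − 104) × €20,230 = €586,670
Per-day component: €963,040 + €586,670 = €1,549,710
Base plus per-day: €88,400 + €1,549,710 = €1,638,110
Enhancement: 20% of €1,638,110 = €327,622
Enhanced fine: €1,638,110 + €327,622 = €1,965,732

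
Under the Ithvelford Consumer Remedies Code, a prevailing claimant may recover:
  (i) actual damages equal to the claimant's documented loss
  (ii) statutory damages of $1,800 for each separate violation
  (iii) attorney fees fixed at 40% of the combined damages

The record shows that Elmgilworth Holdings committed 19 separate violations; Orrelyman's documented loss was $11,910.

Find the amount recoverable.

Statutory damages: 19 × $1,800 = $34,200
Combined damages: $11,910 + $34,200 = $46,110
Attorney fees: 40% of $46,110 = $18,444
Total recovery: $46,110 + $18,444 = $64,554

Total recovery: $64,554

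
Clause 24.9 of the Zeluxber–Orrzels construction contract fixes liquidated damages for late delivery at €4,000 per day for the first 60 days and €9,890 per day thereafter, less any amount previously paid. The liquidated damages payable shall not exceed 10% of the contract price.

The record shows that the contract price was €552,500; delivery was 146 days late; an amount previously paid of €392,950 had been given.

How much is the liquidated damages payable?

First 60 days: 60 × €4,000 = €240,000
Remaining days: (146 − 60) × €9,890 = €850,540
Accrued per-day damages: €240,000 + €850,540 = €1,090,540
Less amount previously paid: €1,090,540 − €392,950 = €697,590
Cap: 10% of €552,500 = €55,250
Cap at €55,250: €697,590 exceeds the cap → €55,250

Liquidated damages: €55,250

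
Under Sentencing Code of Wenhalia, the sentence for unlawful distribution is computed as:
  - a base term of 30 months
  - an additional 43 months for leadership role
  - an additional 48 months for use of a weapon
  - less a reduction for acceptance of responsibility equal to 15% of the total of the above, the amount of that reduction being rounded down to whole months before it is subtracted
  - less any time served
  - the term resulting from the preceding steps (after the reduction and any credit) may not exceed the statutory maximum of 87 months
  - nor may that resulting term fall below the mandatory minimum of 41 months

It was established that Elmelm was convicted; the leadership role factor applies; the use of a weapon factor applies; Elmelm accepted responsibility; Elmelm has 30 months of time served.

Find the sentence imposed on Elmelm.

Leadership role enhancement: +43 months
Use of a weapon enhancement: +48 months
Adjusted term: 30 months + 43 months + 48 months = 121 months
Acceptance of responsibility reduction: 15% of 121 months = 18 months (rounded down)
After reduction: 121 − 18 = 103 months
Less time served: 103 months − 30 months = 73 months
Cap at 87 months: 73 months is within the cap, no reduction.
Minimum 41 months: 73 months meets the minimum, no increase.

73 months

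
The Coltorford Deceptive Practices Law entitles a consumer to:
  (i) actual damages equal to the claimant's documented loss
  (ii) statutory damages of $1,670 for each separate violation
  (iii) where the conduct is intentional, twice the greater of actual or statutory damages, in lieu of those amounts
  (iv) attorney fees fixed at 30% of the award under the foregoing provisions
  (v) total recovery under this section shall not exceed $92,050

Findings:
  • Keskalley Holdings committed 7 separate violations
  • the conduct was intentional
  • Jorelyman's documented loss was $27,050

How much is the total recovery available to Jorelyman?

Statutory damages: 7 × $1,670 = $11,690
Greater of actual damages ($27,050) or statutory damages ($11,690): $27,050
Doubled: 2 × $27,050 = $54,100
Attorney fees: 30% of $54,100 = $16,230
Total before cap: $54,100 + $16,230 = $70,330
Cap at $92,050: $70,330 is within the cap, no reduction.

Total recovery: $70,330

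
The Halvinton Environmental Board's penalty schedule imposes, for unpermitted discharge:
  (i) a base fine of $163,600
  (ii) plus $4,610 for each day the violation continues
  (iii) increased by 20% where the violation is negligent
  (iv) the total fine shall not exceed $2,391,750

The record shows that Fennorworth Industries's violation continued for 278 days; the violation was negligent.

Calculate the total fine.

$1,734,216

Per-day component: 278 × $4,610 = $1,281,580
Base plus per-day: $163,600 + $1,281,580 = $1,445,180
Enhancement: 20% of $1,445,180 = $289,036
Enhanced fine: $1,445,180 + $289,036 = $1,734,216
Cap at $2,391,750: $1,734,216 is within the cap, no reduction.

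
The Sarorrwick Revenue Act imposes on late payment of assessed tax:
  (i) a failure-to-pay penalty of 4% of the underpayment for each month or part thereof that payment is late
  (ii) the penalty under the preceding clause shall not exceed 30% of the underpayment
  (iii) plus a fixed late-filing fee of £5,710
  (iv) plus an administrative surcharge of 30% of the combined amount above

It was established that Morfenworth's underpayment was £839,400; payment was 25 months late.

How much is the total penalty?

Accrued rate: 4% × 25 = 100%, capped at 30% → 30%
Failure-to-pay penalty: 30% of £839,400 = £251,820
Penalty before surcharge: £251,820 + £5,710 = £257,530
Administrative surcharge: 30% of £257,530 = £77,259
Total penalty: £257,530 + £77,259 = £334,789

£334,789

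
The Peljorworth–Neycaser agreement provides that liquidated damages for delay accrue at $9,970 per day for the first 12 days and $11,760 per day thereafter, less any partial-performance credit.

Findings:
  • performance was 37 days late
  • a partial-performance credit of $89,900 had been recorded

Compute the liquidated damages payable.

First 12 days: 12 × $9,970 = $119,640
Remaining days: (37 − 12) × $11,760 = $294,000
Accrued per-day damages: $119,640 + $294,000 = $413,640
Less partial-performance credit: $413,640 − $89,900 = $323,740

Liquidated damages: $323,740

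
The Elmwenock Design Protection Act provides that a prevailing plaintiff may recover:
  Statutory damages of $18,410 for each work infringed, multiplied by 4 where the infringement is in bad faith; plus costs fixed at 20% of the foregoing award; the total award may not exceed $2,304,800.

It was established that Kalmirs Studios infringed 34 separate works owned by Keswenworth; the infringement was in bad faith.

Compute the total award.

Award: $2,304,800

Statutory damages: 34 × $18,410 = $625,940
Multiplied by 4: 4 × $625,940 = $2,503,760
Costs: 20% of $2,503,760 = $500,752
Award plus costs: $2,503,760 + $500,752 = $3,004,512
Cap at $2,304,800: $3,004,512 exceeds the cap → $2,304,800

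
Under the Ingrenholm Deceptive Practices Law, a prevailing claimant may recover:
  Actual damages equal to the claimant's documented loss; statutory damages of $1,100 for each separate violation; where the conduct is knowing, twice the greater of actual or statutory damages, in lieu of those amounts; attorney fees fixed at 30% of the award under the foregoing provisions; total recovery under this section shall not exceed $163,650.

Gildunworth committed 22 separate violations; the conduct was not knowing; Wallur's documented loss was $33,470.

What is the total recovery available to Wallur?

$74,971

Statutory damages: 22 × $1,100 = $24,200
Conduct not knowing: the in-lieu enhancement does not apply.
Actual plus statutory damages: $33,470 + $24,200 = $57,670
Attorney fees: 30% of $57,670 = $17,301
Total before cap: $57,670 + $17,301 = $74,971
Cap at $163,650: $74,971 is within the cap, no reduction.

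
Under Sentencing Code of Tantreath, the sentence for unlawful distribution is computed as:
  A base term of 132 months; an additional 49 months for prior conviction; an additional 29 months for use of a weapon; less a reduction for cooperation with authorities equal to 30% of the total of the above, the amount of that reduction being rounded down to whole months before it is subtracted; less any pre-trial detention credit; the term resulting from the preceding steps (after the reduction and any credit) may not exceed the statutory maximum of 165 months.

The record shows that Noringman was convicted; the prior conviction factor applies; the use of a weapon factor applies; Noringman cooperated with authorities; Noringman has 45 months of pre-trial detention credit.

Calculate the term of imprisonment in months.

Sentence: 102 months

Prior conviction enhancement: +49 months
Use of a weapon enhancement: +29 months
Adjusted term: 132 months + 49 months + 29 months = 210 months
Cooperation with authorities reduction: 30% of 210 months = 63 months (rounded down)
After reduction: 210 − 63 = 147 months
Less pre-trial detention credit: 147 months − 45 months = 102 months
Cap at 165 months: 102 months is within the cap, no reduction.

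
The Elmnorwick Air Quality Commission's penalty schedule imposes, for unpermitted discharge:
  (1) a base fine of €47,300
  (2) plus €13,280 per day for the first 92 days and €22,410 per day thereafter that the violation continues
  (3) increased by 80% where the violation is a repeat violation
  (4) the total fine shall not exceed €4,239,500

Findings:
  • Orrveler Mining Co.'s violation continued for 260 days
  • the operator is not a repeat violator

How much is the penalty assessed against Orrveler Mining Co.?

€4,239,500

First 92 days: 92 × €13,280 = €1,221,760
Remaining days: (260 − 92) × €22,410 = €3,764,880
Per-day component: €1,221,760 + €3,764,880 = €4,986,640
Base plus per-day: €47,300 + €4,986,640 = €5,033,940
The operator is not a repeat violator: no 80% increase.
Cap at €4,239,500: €5,033,940 exceeds the cap → €4,239,500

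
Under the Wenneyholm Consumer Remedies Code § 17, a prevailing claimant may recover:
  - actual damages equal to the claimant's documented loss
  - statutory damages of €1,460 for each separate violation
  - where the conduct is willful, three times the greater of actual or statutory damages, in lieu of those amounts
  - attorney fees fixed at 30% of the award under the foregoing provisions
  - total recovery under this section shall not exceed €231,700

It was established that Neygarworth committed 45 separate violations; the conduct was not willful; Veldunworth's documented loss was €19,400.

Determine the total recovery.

€110,630

Statutory damages: 45 × €1,460 = €65,700
Conduct not willful: the in-lieu enhancement does not apply.
Actual plus statutory damages: €19,400 + €65,700 = €85,100
Attorney fees: 30% of €85,100 = €25,530
Total before cap: €85,100 + €25,530 = €110,630
Cap at €231,700: €110,630 is within the cap, no reduction.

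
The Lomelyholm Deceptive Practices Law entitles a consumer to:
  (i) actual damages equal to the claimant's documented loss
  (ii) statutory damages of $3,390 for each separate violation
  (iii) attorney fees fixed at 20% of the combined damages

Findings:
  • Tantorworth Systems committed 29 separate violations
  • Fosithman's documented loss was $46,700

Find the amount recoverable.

$174,012

Statutory damages: 29 × $3,390 = $98,310
Combined damages: $46,700 + $98,310 = $145,010
Attorney fees: 20% of $145,010 = $29,002
Total recovery: $145,010 + $29,002 = $174,012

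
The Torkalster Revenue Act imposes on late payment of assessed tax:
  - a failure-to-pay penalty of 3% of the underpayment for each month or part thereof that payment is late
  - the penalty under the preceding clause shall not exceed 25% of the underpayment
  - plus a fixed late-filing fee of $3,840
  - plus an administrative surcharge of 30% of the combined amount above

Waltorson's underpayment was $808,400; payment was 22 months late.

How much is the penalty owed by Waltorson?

$267,722

Accrued rate: 3% × 22 = 66%, capped at 25% → 25%
Failure-to-pay penalty: 25% of $808,400 = $202,100
Penalty before surcharge: $202,100 + $3,840 = $205,940
Administrative surcharge: 30% of $205,940 = $61,782
Total penalty: $205,940 + $61,782 = $267,722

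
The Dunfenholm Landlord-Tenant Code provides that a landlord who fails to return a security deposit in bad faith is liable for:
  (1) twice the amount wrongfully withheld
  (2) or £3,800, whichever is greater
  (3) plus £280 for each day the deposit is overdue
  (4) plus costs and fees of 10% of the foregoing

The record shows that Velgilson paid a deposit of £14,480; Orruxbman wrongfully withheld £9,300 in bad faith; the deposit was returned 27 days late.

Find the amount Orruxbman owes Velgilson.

£28,776

Doubled: 2 × £9,300 = £18,600
Minimum £3,800: £18,600 meets the minimum, no increase.
Late-return penalty: 27 × £280 = £7,560
Damages plus late penalty: £18,600 + £7,560 = £26,160
Costs and fees: 10% of £26,160 = £2,616
Total recovery: £26,160 + £2,616 = £28,776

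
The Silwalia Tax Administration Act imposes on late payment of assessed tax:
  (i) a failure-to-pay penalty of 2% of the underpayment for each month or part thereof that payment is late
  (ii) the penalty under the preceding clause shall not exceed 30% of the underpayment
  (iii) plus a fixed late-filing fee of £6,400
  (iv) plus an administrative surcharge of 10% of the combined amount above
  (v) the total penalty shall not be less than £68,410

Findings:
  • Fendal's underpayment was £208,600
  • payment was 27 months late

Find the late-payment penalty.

Accrued rate: 2% × 27 = 54%, capped at 30% → 30%
Failure-to-pay penalty: 30% of £208,600 = £62,580
Penalty before surcharge: £62,580 + £6,400 = £68,980
Administrative surcharge: 10% of £68,980 = £6,898
Total penalty: £68,980 + £6,898 = £75,878
Minimum £68,410: £75,878 meets the minimum, no increase.

£75,878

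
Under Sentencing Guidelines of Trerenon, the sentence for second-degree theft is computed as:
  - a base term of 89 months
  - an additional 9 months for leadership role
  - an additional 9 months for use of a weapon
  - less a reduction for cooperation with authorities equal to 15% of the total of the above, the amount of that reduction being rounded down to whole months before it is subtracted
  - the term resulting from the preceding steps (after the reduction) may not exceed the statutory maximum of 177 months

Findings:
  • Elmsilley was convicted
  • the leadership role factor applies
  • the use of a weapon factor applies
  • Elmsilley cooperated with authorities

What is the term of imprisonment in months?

Leadership role enhancement: +9 months
Use of a weapon enhancement: +9 months
Adjusted term: 89 months + 9 months + 9 months = 107 months
Cooperation with authorities reduction: 15% of 107 months = 16 months (rounded down)
After reduction: 107 − 16 = 91 months
Cap at 177 months: 91 months is within the cap, no reduction.

91 months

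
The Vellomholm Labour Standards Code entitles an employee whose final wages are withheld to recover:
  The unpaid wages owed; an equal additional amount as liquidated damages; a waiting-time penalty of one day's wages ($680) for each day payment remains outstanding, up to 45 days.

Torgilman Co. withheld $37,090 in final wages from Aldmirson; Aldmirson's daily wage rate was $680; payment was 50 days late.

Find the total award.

$104,780

Liquidated damages (equal amount): $37,090
Penalty days: min(50, 45) = 45
Waiting-time penalty: 45 × $680 = $30,600
Total award: $37,090 + $37,090 + $30,600 = $104,780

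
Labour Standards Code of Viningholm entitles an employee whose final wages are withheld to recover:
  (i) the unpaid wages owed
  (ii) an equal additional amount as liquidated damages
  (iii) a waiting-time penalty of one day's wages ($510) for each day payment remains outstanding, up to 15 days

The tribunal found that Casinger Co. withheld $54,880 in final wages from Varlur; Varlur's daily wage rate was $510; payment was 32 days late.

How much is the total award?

Total award: $117,410

Liquidated damages (equal amount): $54,880
Penalty days: min(32, 15) = 15
Waiting-time penalty: 15 × $510 = $7,650
Total award: $54,880 + $54,880 + $7,650 = $117,410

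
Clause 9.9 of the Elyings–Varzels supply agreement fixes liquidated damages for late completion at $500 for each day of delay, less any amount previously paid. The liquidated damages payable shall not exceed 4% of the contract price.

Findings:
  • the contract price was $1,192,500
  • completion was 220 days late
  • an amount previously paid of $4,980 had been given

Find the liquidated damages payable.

Liquidated damages: $47,700

Per-day damages: 220 × $500 = $110,000
Less amount previously paid: $110,000 − $4,980 = $105,020
Cap: 4% of $1,192,500 = $47,700
Cap at $47,700: $105,020 exceeds the cap → $47,700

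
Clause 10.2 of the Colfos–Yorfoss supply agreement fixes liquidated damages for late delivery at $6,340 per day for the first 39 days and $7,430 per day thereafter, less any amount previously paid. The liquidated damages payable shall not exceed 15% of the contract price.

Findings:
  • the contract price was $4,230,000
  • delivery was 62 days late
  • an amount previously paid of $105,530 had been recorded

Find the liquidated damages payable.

Liquidated damages: $312,620

First 39 days: 39 × $6,340 = $247,260
Remaining days: (62 − 39) × $7,430 = $170,890
Accrued per-day damages: $247,260 + $170,890 = $418,150
Less amount previously paid: $418,150 − $105,530 = $312,620
Cap: 15% of $4,230,000 = $634,500
Cap at $634,500: $312,620 is within the cap, no reduction.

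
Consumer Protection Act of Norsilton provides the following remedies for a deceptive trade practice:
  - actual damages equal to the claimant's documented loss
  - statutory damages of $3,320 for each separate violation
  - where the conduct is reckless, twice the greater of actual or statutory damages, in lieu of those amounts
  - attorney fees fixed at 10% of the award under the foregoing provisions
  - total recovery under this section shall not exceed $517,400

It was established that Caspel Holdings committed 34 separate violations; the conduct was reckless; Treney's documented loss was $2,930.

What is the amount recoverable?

Statutory damages: 34 × $3,320 = $112,880
Greater of actual damages ($2,930) or statutory damages ($112,880): $112,880
Doubled: 2 × $112,880 = $225,760
Attorney fees: 10% of $225,760 = $22,576
Total before cap: $225,760 + $22,576 = $248,336
Cap at $517,400: $248,336 is within the cap, no reduction.

$248,336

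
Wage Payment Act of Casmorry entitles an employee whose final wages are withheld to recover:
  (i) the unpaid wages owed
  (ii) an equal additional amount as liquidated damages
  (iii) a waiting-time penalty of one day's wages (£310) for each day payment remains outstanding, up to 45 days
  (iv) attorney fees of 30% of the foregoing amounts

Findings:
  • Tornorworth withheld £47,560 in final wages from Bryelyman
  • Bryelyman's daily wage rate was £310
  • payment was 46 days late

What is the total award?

Liquidated damages (equal amount): £47,560
Penalty days: min(46, 45) = 45
Waiting-time penalty: 45 × £310 = £13,950
Subtotal: £47,560 + £47,560 + £13,950 = £109,070
Attorney fees: 30% of £109,070 = £32,721
Total award: £109,070 + £32,721 = £141,791

£141,791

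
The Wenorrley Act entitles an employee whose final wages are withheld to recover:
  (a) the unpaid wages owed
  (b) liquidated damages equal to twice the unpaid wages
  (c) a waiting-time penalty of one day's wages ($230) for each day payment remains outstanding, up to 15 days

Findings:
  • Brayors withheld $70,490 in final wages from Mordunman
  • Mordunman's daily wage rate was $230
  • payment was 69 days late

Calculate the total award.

Doubled: 2 × $70,490 = $140,980
Penalty days: min(69, 15) = 15
Waiting-time penalty: 15 × $230 = $3,450
Total award: $70,490 + $140,980 + $3,450 = $214,920

$214,920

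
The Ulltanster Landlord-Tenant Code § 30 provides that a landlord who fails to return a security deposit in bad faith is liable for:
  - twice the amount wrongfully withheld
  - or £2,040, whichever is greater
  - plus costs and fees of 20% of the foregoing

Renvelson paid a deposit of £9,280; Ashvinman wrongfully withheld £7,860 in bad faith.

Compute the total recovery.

Doubled: 2 × £7,860 = £15,720
Minimum £2,040: £15,720 meets the minimum, no increase.
Costs and fees: 20% of £15,720 = £3,144
Total recovery: £15,720 + £3,144 = £18,864

£18,864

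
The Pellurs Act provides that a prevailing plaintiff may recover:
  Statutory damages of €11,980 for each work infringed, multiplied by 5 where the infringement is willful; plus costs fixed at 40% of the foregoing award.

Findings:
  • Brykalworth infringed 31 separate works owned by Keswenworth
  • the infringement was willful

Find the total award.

€2,599,660

Statutory damages: 31 × €11,980 = €371,380
Multiplied by 5: 5 × €371,380 = €1,856,900
Costs: 40% of €1,856,900 = €742,760
Award plus costs: €1,856,900 + €742,760 = €2,599,660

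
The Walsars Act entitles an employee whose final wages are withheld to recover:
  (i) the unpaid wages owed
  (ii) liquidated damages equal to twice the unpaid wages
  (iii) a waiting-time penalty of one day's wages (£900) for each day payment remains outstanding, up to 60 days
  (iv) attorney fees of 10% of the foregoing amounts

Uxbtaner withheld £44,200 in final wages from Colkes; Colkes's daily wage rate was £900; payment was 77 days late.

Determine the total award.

Doubled: 2 × £44,200 = £88,400
Penalty days: min(77, 60) = 60
Waiting-time penalty: 60 × £900 = £54,000
Subtotal: £44,200 + £88,400 + £54,000 = £186,600
Attorney fees: 10% of £186,600 = £18,660
Total award: £186,600 + £18,660 = £205,260

£205,260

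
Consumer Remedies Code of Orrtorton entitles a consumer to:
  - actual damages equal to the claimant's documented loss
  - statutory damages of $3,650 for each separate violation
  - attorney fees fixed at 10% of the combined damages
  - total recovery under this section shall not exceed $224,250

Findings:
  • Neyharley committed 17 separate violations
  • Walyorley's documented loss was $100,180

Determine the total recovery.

Statutory damages: 17 × $3,650 = $62,050
Combined damages: $100,180 + $62,050 = $162,230
Attorney fees: 10% of $162,230 = $16,223
Total before cap: $162,230 + $16,223 = $178,453
Cap at $224,250: $178,453 is within the cap, no reduction.

$178,453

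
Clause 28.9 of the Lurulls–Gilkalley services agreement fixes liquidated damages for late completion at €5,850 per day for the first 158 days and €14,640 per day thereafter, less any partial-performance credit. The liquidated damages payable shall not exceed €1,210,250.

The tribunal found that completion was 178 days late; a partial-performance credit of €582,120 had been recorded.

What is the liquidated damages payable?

First 158 days: 158 × €5,850 = €924,300
Remaining days: (178 − 158) × €14,640 = €292,800
Accrued per-day damages: €924,300 + €292,800 = €1,217,100
Less partial-performance credit: €1,217,100 − €582,120 = €634,980
Cap at €1,210,250: €634,980 is within the cap, no reduction.

€634,980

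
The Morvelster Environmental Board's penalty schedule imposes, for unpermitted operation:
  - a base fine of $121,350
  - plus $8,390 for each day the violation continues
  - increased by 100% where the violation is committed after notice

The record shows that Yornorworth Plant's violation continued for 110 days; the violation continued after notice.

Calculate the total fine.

Per-day component: 110 × $8,390 = $922,900
Base plus per-day: $121,350 + $922,900 = $1,044,250
Enhancement: 100% of $1,044,250 = $1,044,250
Enhanced fine: $1,044,250 + $1,044,250 = $2,088,500

$2,088,500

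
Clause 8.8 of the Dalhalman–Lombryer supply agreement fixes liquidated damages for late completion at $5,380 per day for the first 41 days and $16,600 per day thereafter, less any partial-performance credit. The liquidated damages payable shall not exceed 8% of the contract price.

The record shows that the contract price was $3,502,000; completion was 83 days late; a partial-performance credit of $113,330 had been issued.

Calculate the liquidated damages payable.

$280,160

First 41 days: 41 × $5,380 = $220,580
Remaining days: (83 − 41) × $16,600 = $697,200
Accrued per-day damages: $220,580 + $697,200 = $917,780
Less partial-performance credit: $917,780 − $113,330 = $804,450
Cap: 8% of $3,502,000 = $280,160
Cap at $280,160: $804,450 exceeds the cap → $280,160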